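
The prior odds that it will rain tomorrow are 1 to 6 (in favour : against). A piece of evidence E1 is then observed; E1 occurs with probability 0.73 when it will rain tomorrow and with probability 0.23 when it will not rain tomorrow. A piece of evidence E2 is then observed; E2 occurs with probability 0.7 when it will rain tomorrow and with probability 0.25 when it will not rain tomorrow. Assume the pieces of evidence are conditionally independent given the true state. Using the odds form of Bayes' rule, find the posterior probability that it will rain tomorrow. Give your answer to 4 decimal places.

Posterior probability ≈ 0.5970

Prior odds = 1/6 = 0.16667.
Likelihood ratio for E1 = 0.73/0.23 = 3.1739.
Likelihood ratio for E2 = 0.7/0.25 = 2.8000.
Posterior odds = prior odds × LR₁ × LR₂ = 1.4812.
Posterior probability = odds/(1+odds) = 1.4812/2.4812 = 0.5970.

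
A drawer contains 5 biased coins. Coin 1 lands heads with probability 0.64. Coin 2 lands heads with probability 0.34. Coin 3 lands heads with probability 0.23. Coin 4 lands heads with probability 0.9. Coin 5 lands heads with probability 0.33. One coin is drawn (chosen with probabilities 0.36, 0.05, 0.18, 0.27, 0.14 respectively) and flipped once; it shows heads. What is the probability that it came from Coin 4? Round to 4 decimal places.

P(heads|C1) = 0.64; P(heads|C2) = 0.34; P(heads|C3) = 0.23; P(heads|C4) = 0.9; P(heads|C5) = 0.33.
Prior × likelihood for each source: 0.36·0.64=0.2304, 0.05·0.34=0.01700, 0.18·0.23=0.04140, 0.27·0.9=0.2430, 0.14·0.33=0.04620. Summing gives P(heads) = 0.57800.
P(Coin 4 | heads) = 0.2430 / 0.57800 = 0.4204.

Posterior probability ≈ 0.4204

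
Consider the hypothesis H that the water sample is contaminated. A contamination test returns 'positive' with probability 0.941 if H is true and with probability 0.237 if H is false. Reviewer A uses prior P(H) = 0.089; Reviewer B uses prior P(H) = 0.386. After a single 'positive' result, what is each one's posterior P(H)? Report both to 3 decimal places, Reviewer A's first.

The likelihood ratio for a 'positive' result is 0.941/0.237 = 3.9705.
Reviewer A: prior odds 0.089/0.911 = 0.097695; posterior odds 0.38789; posterior probability 0.279.
Reviewer B: prior odds 0.386/0.614 = 0.62866; posterior odds 2.4961; posterior probability 0.714.

Reviewer A: 0.279; Reviewer B: 0.714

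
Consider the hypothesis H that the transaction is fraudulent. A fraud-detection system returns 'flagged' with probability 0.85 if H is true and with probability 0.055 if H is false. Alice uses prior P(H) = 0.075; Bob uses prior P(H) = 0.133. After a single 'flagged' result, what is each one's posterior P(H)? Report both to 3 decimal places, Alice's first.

Alice: 0.556; Bob: 0.703

The likelihood ratio for a 'flagged' result is 0.85/0.055 = 15.455.
Alice: prior odds 0.075/0.925 = 0.081081; posterior odds 1.2531; posterior probability 0.556.
Bob: prior odds 0.133/0.867 = 0.15340; posterior odds 2.3708; posterior probability 0.703.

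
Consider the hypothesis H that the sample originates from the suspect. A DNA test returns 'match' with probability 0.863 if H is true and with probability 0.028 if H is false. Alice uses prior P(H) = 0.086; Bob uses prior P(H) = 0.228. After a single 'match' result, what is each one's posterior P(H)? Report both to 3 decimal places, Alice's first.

The likelihood ratio for a 'match' result is 0.863/0.028 = 30.821.
Alice: prior odds 0.086/0.914 = 0.094092; posterior odds 2.9000; posterior probability 0.744.
Bob: prior odds 0.228/0.772 = 0.29534; posterior odds 9.1027; posterior probability 0.901.

Alice: 0.744; Bob: 0.901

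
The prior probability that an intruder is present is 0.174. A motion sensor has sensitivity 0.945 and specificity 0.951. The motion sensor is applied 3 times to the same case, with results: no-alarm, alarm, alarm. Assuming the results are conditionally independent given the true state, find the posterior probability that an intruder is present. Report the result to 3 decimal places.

Posterior P(H) ≈ 0.819

Let H be the event that an intruder is present; start with P(H) = 0.174. P('alarm'|H) = 0.945, P('alarm'|¬H) = 0.049.
Update on result 1 ('no-alarm'): P(H) ← 0.055·0.1740 / (0.055·0.1740 + 0.951·0.8260) = 0.0095700/0.79510 = 0.0120.
Update on result 2 ('alarm'): P(H) ← 0.945·0.0120 / (0.945·0.0120 + 0.049·0.9880) = 0.011374/0.059785 = 0.1903.
Update on result 3 ('alarm'): P(H) ← 0.945·0.1903 / (0.945·0.1903 + 0.049·0.8097) = 0.17979/0.21947 = 0.8192.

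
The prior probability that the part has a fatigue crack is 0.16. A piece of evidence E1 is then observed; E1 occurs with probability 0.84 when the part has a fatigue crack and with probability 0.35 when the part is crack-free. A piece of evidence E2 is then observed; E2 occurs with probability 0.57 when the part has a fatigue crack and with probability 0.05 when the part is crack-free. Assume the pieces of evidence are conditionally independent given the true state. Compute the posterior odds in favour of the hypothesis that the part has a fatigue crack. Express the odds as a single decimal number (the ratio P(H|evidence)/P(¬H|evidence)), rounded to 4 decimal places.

Posterior odds ≈ 5.2114

Prior odds = 0.16/(1−0.16) = 0.19048.
Likelihood ratio for E1 = 0.84/0.35 = 2.4000.
Likelihood ratio for E2 = 0.57/0.05 = 11.400.
Posterior odds = prior odds × LR₁ × LR₂ = 5.2114.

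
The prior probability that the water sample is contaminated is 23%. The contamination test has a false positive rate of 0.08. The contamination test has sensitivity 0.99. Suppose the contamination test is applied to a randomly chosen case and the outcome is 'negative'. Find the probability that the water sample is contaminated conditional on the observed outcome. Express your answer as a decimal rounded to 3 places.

Let H be the event that the water sample is contaminated. P(H) = 0.23, so P(¬H) = 0.77. With E the 'negative' result, P(E|H) = 0.01 and P(E|¬H) = 0.92.
P(E) = 0.01·0.23 + 0.92·0.77 = 0.0023000 + 0.70840 = 0.71070.
By Bayes' theorem, P(H|E) = 0.0023000 / 0.71070 = 0.003.

P(H | E) ≈ 0.003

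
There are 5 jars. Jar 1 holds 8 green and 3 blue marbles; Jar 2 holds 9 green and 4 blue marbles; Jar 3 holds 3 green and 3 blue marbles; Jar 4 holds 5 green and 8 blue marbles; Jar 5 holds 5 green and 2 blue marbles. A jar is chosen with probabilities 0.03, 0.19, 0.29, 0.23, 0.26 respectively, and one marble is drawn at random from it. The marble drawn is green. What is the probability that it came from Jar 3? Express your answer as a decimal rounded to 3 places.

Posterior probability ≈ 0.253

P(green|Jar 1) = 0.7273; P(green|Jar 2) = 0.6923; P(green|Jar 3) = 0.5; P(green|Jar 4) = 0.3846; P(green|Jar 5) = 0.7143.
Prior × likelihood for each source: 0.03·0.7273=0.02182, 0.19·0.6923=0.1315, 0.29·0.5=0.1450, 0.23·0.3846=0.08846, 0.26·0.7143=0.1857. Summing gives P(green) = 0.57253.
P(Jar 3 | green) = 0.1450 / 0.57253 = 0.253.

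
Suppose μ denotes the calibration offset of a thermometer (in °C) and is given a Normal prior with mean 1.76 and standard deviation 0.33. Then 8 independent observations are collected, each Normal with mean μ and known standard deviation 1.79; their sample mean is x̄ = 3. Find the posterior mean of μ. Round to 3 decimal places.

With known σ, the Normal prior is conjugate. Weight on the data is w = (n/σ²)/(n/σ² + 1/τ₀²) = 2.49680/(2.49680+9.18274) = 0.21378.
Posterior mean = w·x̄ + (1−w)·μ₀ = 0.21378·3 + 0.78622·1.76 = 2.025.

Posterior mean ≈ 2.025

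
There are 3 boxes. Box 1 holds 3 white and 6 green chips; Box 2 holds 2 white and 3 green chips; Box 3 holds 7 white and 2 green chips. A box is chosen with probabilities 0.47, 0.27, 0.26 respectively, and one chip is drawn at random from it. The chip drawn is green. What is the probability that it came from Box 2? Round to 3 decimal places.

Tabulate prior·likelihood by source: [1] prior 0.47, lik 0.6667, product 0.3133; [2] prior 0.27, lik 0.6, product 0.1620; [3] prior 0.26, lik 0.2222, product 0.05778.
Normalizing constant = 0.53311; the posterior for Box 2 is its product over the sum, 0.1620/0.53311 = 0.304.

Posterior probability ≈ 0.304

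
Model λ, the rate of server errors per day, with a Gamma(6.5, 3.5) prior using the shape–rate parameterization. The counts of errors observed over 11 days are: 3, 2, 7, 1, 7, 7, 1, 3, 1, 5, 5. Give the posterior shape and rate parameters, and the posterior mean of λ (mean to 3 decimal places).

Total count ∑xᵢ = 42 over n = 11 days.
Gamma is conjugate to the Poisson likelihood: posterior is Gamma(shape = 6.5+42 = 48.5, rate = 3.5+11 = 14.5).
Posterior mean = shape/rate = 48.5/14.5 = 3.345.

Posterior: Gamma(shape=48.5, rate=14.5); mean ≈ 3.345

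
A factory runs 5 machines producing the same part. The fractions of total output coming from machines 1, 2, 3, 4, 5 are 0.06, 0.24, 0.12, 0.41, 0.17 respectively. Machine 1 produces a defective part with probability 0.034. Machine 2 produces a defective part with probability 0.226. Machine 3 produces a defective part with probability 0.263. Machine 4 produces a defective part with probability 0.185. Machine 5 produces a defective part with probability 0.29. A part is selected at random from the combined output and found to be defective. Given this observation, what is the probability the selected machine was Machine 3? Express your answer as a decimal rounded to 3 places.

Posterior probability ≈ 0.148

Tabulate prior·likelihood by source: [1] prior 0.06, lik 0.034, product 0.002040; [2] prior 0.24, lik 0.226, product 0.05424; [3] prior 0.12, lik 0.263, product 0.03156; [4] prior 0.41, lik 0.185, product 0.07585; [5] prior 0.17, lik 0.29, product 0.04930.
Normalizing constant = 0.21299; the posterior for Machine 3 is its product over the sum, 0.03156/0.21299 = 0.148.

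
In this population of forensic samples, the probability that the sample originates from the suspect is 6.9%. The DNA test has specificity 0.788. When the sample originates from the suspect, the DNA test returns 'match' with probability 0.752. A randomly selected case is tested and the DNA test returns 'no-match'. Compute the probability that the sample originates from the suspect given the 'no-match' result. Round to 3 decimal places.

Let H be the event that the sample originates from the suspect. P(H) = 0.069, so P(¬H) = 0.931. With E the 'no-match' result, P(E|H) = 0.248 and P(E|¬H) = 0.788.
P(E) = 0.248·0.069 + 0.788·0.931 = 0.017112 + 0.73363 = 0.75074.
By Bayes' theorem, P(H|E) = 0.017112 / 0.75074 = 0.023.

P(H | E) ≈ 0.023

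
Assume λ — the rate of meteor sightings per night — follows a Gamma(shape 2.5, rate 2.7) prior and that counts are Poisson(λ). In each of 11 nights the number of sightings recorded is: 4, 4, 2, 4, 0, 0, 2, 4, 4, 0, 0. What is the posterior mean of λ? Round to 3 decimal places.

Posterior mean ≈ 1.934

Total count ∑xᵢ = 24 over n = 11 nights.
Gamma is conjugate to the Poisson likelihood: posterior is Gamma(shape = 2.5+24 = 26.5, rate = 2.7+11 = 13.7).
Posterior mean = shape/rate = 26.5/13.7 = 1.934.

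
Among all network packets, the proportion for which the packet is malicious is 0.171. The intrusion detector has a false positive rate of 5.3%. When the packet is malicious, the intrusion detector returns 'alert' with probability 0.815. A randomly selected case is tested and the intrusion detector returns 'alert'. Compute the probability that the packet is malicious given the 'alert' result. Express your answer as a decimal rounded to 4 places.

P(H | E) ≈ 0.7603

Write H for 'the packet is malicious'. Prior odds H:¬H = 0.171/0.829 = 0.20627. For the 'alert' outcome, the likelihood ratio is 0.815/0.053 = 15.377.
Posterior odds = 0.20627 × 15.377 = 3.1719, so P(H|E) = 3.1719/(1+3.1719) = 0.7603.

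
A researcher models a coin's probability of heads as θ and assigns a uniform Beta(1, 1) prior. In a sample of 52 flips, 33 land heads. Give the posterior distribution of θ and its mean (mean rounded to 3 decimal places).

Posterior: Beta(34, 20); mean ≈ 0.630

The binomial likelihood is conjugate to the Beta prior: with 33 successes and 19 failures, the posterior is Beta(1+33, 1+19) = Beta(34, 20).
Posterior mean = α/(α+β) = 34/54 = 0.630.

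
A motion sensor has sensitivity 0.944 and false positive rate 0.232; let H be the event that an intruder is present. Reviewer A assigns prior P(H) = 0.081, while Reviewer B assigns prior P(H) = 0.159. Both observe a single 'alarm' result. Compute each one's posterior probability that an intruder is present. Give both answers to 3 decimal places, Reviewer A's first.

The likelihood ratio for an 'alarm' result is 0.944/0.232 = 4.0690.
Reviewer A: prior odds 0.081/0.919 = 0.088139; posterior odds 0.35864; posterior probability 0.264.
Reviewer B: prior odds 0.159/0.841 = 0.18906; posterior odds 0.76928; posterior probability 0.435.

Reviewer A: 0.264; Reviewer B: 0.435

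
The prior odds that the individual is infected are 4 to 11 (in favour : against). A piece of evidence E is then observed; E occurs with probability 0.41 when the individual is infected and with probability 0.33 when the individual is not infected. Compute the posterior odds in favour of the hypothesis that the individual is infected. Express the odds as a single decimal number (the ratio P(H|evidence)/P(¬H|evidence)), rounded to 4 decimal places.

Prior odds = 4/11 = 0.36364.
Likelihood ratio for E = 0.41/0.33 = 1.2424.
Posterior odds = prior odds × LR = 0.45179.

Posterior odds ≈ 0.4518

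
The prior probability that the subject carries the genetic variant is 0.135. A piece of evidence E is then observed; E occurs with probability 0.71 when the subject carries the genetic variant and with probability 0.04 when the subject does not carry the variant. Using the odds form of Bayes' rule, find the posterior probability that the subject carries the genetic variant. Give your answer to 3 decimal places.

Posterior probability ≈ 0.735

Prior odds = 0.135/(1−0.135) = 0.15607. In log-odds, ln(0.15607) = -1.8575.
Add log likelihood ratio: ln(17.750) = 2.8764.
Posterior log-odds = 1.0189, so posterior odds = exp(1.0189) = 2.7702. Converting, P(H|E) = 2.7702/3.7702 = 0.735.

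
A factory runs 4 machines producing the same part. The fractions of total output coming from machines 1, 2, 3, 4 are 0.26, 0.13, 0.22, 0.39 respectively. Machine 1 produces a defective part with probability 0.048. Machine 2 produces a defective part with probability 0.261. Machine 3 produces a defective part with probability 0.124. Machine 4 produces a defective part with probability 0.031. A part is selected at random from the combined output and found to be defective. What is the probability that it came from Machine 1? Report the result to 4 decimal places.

Posterior probability ≈ 0.1455

P(defective|M1) = 0.048; P(defective|M2) = 0.261; P(defective|M3) = 0.124; P(defective|M4) = 0.031.
Prior × likelihood for each source: 0.26·0.048=0.01248, 0.13·0.261=0.03393, 0.22·0.124=0.02728, 0.39·0.031=0.01209. Summing gives P(defective) = 0.085780.
P(Machine 1 | defective) = 0.01248 / 0.085780 = 0.1455.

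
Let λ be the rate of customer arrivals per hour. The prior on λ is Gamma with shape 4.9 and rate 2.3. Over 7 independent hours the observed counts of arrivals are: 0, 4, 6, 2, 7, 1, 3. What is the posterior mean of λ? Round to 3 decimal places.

Posterior mean ≈ 3.000

The Poisson likelihood adds the total count to the shape and the number of exposure periods to the rate. Here ∑xᵢ = 23 and n = 7, so shape 4.9→27.9 and rate 2.3→9.3.
E[λ | data] = 27.9/9.3 = 3.000.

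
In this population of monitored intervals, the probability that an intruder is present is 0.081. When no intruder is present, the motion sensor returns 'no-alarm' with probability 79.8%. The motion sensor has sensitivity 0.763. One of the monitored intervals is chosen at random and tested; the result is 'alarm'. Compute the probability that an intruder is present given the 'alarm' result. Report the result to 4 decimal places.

Write H for 'an intruder is present'. Prior odds H:¬H = 0.081/0.919 = 0.088139. For the 'alarm' outcome, the likelihood ratio is 0.763/0.202 = 3.7772.
Posterior odds = 0.088139 × 3.7772 = 0.33292, so P(H|E) = 0.33292/(1+0.33292) = 0.2498.

P(H | E) ≈ 0.2498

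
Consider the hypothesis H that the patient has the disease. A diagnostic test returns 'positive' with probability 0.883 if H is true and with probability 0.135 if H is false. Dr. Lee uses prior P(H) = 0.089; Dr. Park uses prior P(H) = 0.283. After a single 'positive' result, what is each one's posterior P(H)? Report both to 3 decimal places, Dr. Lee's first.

Dr. Lee: 0.390; Dr. Park: 0.721

The likelihood ratio for a 'positive' result is 0.883/0.135 = 6.5407.
Dr. Lee: prior odds 0.089/0.911 = 0.097695; posterior odds 0.63900; posterior probability 0.390.
Dr. Park: prior odds 0.283/0.717 = 0.39470; posterior odds 2.5816; posterior probability 0.721.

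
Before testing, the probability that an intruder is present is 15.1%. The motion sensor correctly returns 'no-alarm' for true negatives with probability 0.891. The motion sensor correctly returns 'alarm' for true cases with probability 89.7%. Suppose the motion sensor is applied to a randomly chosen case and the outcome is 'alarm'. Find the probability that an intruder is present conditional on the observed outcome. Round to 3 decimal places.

P(H | E) ≈ 0.594

Let H be the event that an intruder is present. P(H) = 0.151, so P(¬H) = 0.849. With E the 'alarm' result, P(E|H) = 0.897 and P(E|¬H) = 0.109.
P(E) = 0.897·0.151 + 0.109·0.849 = 0.13545 + 0.092541 = 0.22799.
By Bayes' theorem, P(H|E) = 0.13545 / 0.22799 = 0.594.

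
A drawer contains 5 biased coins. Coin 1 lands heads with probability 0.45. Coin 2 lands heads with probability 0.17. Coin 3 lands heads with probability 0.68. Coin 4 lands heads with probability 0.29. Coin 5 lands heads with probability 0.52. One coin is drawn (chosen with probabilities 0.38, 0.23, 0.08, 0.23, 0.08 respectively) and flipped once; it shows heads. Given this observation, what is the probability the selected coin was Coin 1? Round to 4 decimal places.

Tabulate prior·likelihood by source: [1] prior 0.38, lik 0.45, product 0.1710; [2] prior 0.23, lik 0.17, product 0.03910; [3] prior 0.08, lik 0.68, product 0.05440; [4] prior 0.23, lik 0.29, product 0.06670; [5] prior 0.08, lik 0.52, product 0.04160.
Normalizing constant = 0.37280; the posterior for Coin 1 is its product over the sum, 0.1710/0.37280 = 0.4587.

Posterior probability ≈ 0.4587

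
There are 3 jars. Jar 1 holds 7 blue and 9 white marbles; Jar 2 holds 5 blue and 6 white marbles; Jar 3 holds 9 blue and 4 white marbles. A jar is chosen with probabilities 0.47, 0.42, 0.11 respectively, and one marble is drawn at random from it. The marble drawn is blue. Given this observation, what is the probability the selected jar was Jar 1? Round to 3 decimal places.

Tabulate prior·likelihood by source: [1] prior 0.47, lik 0.4375, product 0.2056; [2] prior 0.42, lik 0.4545, product 0.1909; [3] prior 0.11, lik 0.6923, product 0.07615.
Normalizing constant = 0.47269; the posterior for Jar 1 is its product over the sum, 0.2056/0.47269 = 0.435.

Posterior probability ≈ 0.435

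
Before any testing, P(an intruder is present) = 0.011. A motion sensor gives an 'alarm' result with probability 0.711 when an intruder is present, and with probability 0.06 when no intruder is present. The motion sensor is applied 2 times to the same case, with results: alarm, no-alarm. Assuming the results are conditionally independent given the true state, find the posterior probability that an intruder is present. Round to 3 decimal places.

Let H be the event that an intruder is present; start with P(H) = 0.011. P('alarm'|H) = 0.711, P('alarm'|¬H) = 0.06.
Update on result 1 ('alarm'): P(H) ← 0.711·0.0110 / (0.711·0.0110 + 0.06·0.9890) = 0.0078210/0.067161 = 0.1165.
Update on result 2 ('no-alarm'): P(H) ← 0.289·0.1165 / (0.289·0.1165 + 0.94·0.8835) = 0.033654/0.86419 = 0.0389.

Posterior P(H) ≈ 0.039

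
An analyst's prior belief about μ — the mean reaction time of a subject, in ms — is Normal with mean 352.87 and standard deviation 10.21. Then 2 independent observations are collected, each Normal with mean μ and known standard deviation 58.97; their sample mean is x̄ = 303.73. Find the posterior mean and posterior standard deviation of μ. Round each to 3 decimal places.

Posterior mean ≈ 350.090; posterior SD ≈ 9.917

Prior precision 1/τ₀² = 1/10.21² = 0.00959287; data precision n/σ² = 2/58.97² = 0.00057513.
Posterior precision = 0.00959287 + 0.00057513 = 0.0101680, giving posterior SD = 1/√0.0101680 = 9.917.
Posterior mean = (0.00959287·352.87 + 0.00057513·303.73) / 0.0101680 = 350.090.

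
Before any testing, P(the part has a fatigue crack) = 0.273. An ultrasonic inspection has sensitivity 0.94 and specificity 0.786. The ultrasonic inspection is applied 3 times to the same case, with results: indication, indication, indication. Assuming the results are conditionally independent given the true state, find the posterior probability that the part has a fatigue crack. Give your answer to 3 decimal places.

Posterior P(H) ≈ 0.970

Let H be the event that the part has a fatigue crack; start with P(H) = 0.273. P('indication'|H) = 0.94, P('indication'|¬H) = 0.214.
Update on result 1 ('indication'): P(H) ← 0.94·0.2730 / (0.94·0.2730 + 0.214·0.7270) = 0.25662/0.41220 = 0.6226.
Update on result 2 ('indication'): P(H) ← 0.94·0.6226 / (0.94·0.6226 + 0.214·0.3774) = 0.58521/0.66598 = 0.8787.
Update on result 3 ('indication'): P(H) ← 0.94·0.8787 / (0.94·0.8787 + 0.214·0.1213) = 0.82600/0.85195 = 0.9695.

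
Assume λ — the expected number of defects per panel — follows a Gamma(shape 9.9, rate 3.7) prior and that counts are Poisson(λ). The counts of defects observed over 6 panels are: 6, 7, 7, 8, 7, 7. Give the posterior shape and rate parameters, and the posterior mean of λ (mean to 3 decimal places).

Posterior: Gamma(shape=51.9, rate=9.7); mean ≈ 5.351

Total count ∑xᵢ = 42 over n = 6 panels.
Gamma is conjugate to the Poisson likelihood: posterior is Gamma(shape = 9.9+42 = 51.9, rate = 3.7+6 = 9.7).
Posterior mean = shape/rate = 51.9/9.7 = 5.351.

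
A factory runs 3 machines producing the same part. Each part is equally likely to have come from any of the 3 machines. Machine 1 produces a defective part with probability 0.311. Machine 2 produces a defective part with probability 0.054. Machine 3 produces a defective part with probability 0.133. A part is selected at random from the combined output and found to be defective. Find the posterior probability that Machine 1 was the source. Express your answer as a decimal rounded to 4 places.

Tabulate prior·likelihood by source: [1] prior 0.333333, lik 0.311, product 0.1037; [2] prior 0.333333, lik 0.054, product 0.01800; [3] prior 0.333333, lik 0.133, product 0.04433.
Normalizing constant = 0.16600; the posterior for Machine 1 is its product over the sum, 0.1037/0.16600 = 0.6245.

Posterior probability ≈ 0.6245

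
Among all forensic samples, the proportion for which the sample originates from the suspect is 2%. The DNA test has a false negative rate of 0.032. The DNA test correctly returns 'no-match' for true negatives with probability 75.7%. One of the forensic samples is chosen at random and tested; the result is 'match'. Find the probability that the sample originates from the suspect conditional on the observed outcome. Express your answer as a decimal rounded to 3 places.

Write H for 'the sample originates from the suspect'. Prior odds H:¬H = 0.02/0.98 = 0.020408. For the 'match' outcome, the likelihood ratio is 0.968/0.243 = 3.9835.
Posterior odds = 0.020408 × 3.9835 = 0.081297, so P(H|E) = 0.081297/(1+0.081297) = 0.075.

P(H | E) ≈ 0.075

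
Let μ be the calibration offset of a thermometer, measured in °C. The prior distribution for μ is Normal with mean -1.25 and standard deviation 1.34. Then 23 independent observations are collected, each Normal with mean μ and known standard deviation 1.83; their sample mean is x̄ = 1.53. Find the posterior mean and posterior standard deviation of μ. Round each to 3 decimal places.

Posterior mean ≈ 1.321; posterior SD ≈ 0.367

With known σ, the Normal prior is conjugate. Weight on the data is w = (n/σ²)/(n/σ² + 1/τ₀²) = 6.86793/(6.86793+0.556917) = 0.92499.
Posterior mean = w·x̄ + (1−w)·μ₀ = 0.92499·1.53 + 0.075007·-1.25 = 1.321. Posterior variance = 1/(6.86793+0.556917) = 0.134683, so SD = 0.367.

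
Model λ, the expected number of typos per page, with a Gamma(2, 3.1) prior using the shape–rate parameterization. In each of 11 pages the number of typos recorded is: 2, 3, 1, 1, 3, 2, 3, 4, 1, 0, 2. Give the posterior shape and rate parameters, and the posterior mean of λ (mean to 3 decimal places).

Posterior: Gamma(shape=24, rate=14.1); mean ≈ 1.702

The Poisson likelihood adds the total count to the shape and the number of exposure periods to the rate. Here ∑xᵢ = 22 and n = 11, so shape 2→24 and rate 3.1→14.1.
E[λ | data] = 24/14.1 = 1.702.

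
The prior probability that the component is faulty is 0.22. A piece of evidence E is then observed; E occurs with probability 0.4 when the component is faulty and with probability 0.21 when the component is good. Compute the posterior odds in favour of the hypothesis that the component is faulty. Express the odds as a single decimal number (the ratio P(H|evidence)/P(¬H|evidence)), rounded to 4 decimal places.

Posterior odds ≈ 0.5372

Prior odds = 0.22/(1−0.22) = 0.28205. In log-odds, ln(0.28205) = -1.2657.
Add log likelihood ratio: ln(1.9048) = 0.64436.
Posterior log-odds = -0.62131, so posterior odds = exp(-0.62131) = 0.53724.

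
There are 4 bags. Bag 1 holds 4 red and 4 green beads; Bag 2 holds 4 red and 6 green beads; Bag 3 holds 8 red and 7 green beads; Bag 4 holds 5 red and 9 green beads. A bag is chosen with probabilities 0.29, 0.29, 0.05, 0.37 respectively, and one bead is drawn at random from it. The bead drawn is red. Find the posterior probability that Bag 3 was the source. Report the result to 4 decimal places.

Tabulate prior·likelihood by source: [1] prior 0.29, lik 0.5, product 0.1450; [2] prior 0.29, lik 0.4, product 0.1160; [3] prior 0.05, lik 0.5333, product 0.02667; [4] prior 0.37, lik 0.3571, product 0.1321.
Normalizing constant = 0.41981; the posterior for Bag 3 is its product over the sum, 0.02667/0.41981 = 0.0635.

Posterior probability ≈ 0.0635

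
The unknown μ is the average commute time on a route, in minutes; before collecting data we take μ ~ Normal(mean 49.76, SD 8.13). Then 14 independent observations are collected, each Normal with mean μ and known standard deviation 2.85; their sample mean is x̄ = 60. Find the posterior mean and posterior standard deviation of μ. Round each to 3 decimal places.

Posterior mean ≈ 59.911; posterior SD ≈ 0.758

Prior precision 1/τ₀² = 1/8.13² = 0.0151293; data precision n/σ² = 14/2.85² = 1.72361.
Posterior precision = 0.0151293 + 1.72361 = 1.73874, giving posterior SD = 1/√1.73874 = 0.758.
Posterior mean = (0.0151293·49.76 + 1.72361·60) / 1.73874 = 59.911.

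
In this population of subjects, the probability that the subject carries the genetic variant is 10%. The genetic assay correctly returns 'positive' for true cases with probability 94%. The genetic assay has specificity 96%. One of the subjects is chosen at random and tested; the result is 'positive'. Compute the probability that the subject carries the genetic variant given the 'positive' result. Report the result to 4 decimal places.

P(H | E) ≈ 0.7231

Write H for 'the subject carries the genetic variant'. Prior odds H:¬H = 0.1/0.9 = 0.11111. For the 'positive' outcome, the likelihood ratio is 0.94/0.04 = 23.500.
Posterior odds = 0.11111 × 23.500 = 2.6111, so P(H|E) = 2.6111/(1+2.6111) = 0.7231.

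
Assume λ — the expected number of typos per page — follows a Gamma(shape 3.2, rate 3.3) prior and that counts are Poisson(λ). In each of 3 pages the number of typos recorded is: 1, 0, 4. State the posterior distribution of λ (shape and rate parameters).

Total count ∑xᵢ = 5 over n = 3 pages.
Gamma is conjugate to the Poisson likelihood: posterior is Gamma(shape = 3.2+5 = 8.2, rate = 3.3+3 = 6.3).

Posterior: Gamma(shape=8.2, rate=6.3)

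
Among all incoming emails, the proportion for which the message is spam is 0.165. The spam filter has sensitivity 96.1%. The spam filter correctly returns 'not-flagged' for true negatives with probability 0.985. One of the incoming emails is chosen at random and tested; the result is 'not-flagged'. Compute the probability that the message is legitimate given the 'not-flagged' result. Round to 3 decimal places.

P(¬H | E) ≈ 0.992

Let H be the event that the message is spam. P(H) = 0.165, so P(¬H) = 0.835. With E the 'not-flagged' result, P(E|H) = 0.039 and P(E|¬H) = 0.985.
P(E) = 0.039·0.165 + 0.985·0.835 = 0.0064350 + 0.82247 = 0.82891.
By Bayes' theorem, P(H|E) = 0.0064350 / 0.82891 = 0.008. Hence P(¬H|E) = 1 − 0.008 = 0.992.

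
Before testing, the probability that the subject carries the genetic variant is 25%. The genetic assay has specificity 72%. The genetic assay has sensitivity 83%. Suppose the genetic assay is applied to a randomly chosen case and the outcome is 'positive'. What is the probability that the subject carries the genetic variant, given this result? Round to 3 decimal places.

Write H for 'the subject carries the genetic variant'. Prior odds H:¬H = 0.25/0.75 = 0.33333. For the 'positive' outcome, the likelihood ratio is 0.83/0.28 = 2.9643.
Posterior odds = 0.33333 × 2.9643 = 0.98810, so P(H|E) = 0.98810/(1+0.98810) = 0.497.

P(H | E) ≈ 0.497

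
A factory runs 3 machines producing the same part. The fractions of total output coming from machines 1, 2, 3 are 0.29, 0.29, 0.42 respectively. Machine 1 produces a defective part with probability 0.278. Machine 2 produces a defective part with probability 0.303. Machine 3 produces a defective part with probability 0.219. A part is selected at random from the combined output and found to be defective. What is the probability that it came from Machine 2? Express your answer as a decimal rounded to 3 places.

Posterior probability ≈ 0.337

Tabulate prior·likelihood by source: [1] prior 0.29, lik 0.278, product 0.08062; [2] prior 0.29, lik 0.303, product 0.08787; [3] prior 0.42, lik 0.219, product 0.09198.
Normalizing constant = 0.26047; the posterior for Machine 2 is its product over the sum, 0.08787/0.26047 = 0.337.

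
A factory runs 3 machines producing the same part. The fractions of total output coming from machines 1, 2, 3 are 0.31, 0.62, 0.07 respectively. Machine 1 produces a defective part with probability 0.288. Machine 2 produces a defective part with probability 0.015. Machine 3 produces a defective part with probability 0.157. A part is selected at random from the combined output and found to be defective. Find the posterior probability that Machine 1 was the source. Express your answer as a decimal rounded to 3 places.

Posterior probability ≈ 0.815

Tabulate prior·likelihood by source: [1] prior 0.31, lik 0.288, product 0.08928; [2] prior 0.62, lik 0.015, product 0.009300; [3] prior 0.07, lik 0.157, product 0.01099.
Normalizing constant = 0.10957; the posterior for Machine 1 is its product over the sum, 0.08928/0.10957 = 0.815.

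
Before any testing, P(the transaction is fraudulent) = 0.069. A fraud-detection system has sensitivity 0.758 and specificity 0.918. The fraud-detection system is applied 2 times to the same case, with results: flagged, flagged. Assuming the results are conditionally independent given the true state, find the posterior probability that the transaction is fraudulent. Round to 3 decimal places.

Let H be the event that the transaction is fraudulent; start with P(H) = 0.069. P('flagged'|H) = 0.758, P('flagged'|¬H) = 0.082.
Update on result 1 ('flagged'): P(H) ← 0.758·0.0690 / (0.758·0.0690 + 0.082·0.9310) = 0.052302/0.12864 = 0.4066.
Update on result 2 ('flagged'): P(H) ← 0.758·0.4066 / (0.758·0.4066 + 0.082·0.5934) = 0.30818/0.35684 = 0.8636.

Posterior P(H) ≈ 0.864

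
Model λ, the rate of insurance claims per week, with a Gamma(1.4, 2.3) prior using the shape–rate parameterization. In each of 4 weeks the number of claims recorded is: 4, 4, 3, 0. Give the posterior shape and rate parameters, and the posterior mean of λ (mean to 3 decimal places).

Total count ∑xᵢ = 11 over n = 4 weeks.
Gamma is conjugate to the Poisson likelihood: posterior is Gamma(shape = 1.4+11 = 12.4, rate = 2.3+4 = 6.3).
E[λ | data] = 12.4/6.3 = 1.968.

Posterior: Gamma(shape=12.4, rate=6.3); mean ≈ 1.968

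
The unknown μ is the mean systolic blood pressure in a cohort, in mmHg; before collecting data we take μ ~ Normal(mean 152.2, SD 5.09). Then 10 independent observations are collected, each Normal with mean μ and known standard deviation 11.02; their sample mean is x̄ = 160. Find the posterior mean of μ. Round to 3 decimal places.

Prior precision 1/τ₀² = 1/5.09² = 0.0385980; data precision n/σ² = 10/11.02² = 0.0823449.
Posterior precision = 0.0385980 + 0.0823449 = 0.120943.
Posterior mean = (0.0385980·152.2 + 0.0823449·160) / 0.120943 = 157.511.

Posterior mean ≈ 157.511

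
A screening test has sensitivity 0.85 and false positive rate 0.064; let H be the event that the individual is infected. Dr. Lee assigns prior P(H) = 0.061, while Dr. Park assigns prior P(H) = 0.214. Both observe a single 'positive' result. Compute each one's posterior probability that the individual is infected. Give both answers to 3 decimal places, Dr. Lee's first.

P('+'|H) = 0.85, P('+'|¬H) = 0.064.
Dr. Lee: numerator 0.85·0.061 = 0.051850; evidence = 0.051850+0.064·0.939 = 0.11195; posterior = 0.463.
Dr. Park: numerator 0.85·0.214 = 0.18190; evidence = 0.18190+0.064·0.786 = 0.23220; posterior = 0.783.

Dr. Lee: 0.463; Dr. Park: 0.783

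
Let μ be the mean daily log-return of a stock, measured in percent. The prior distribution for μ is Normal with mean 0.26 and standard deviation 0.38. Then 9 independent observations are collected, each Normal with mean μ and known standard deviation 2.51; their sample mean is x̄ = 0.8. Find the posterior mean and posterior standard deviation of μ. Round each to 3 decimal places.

Posterior mean ≈ 0.352; posterior SD ≈ 0.346

With known σ, the Normal prior is conjugate. Weight on the data is w = (n/σ²)/(n/σ² + 1/τ₀²) = 1.42855/(1.42855+6.92521) = 0.17101.
Posterior mean = w·x̄ + (1−w)·μ₀ = 0.17101·0.8 + 0.82899·0.26 = 0.352. Posterior variance = 1/(1.42855+6.92521) = 0.119707, so SD = 0.346.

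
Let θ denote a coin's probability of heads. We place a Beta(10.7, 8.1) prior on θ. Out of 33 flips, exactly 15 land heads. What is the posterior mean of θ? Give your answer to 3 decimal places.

Posterior mean ≈ 0.496

The binomial likelihood is conjugate to the Beta prior: with 15 successes and 18 failures, the posterior is Beta(10.7+15, 8.1+18) = Beta(25.7, 26.1).
E[θ | data] = 25.7/(25.7+26.1) = 0.496.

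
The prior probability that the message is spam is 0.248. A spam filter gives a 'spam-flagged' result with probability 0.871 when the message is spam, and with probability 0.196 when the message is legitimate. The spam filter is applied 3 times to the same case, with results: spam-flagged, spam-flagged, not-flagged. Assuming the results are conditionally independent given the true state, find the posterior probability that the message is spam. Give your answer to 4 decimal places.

Posterior P(H) ≈ 0.5110

Let H be the event that the message is spam; start with P(H) = 0.248. P('spam-flagged'|H) = 0.871, P('spam-flagged'|¬H) = 0.196.
Update on result 1 ('spam-flagged'): P(H) ← 0.871·0.2480 / (0.871·0.2480 + 0.196·0.7520) = 0.21601/0.36340 = 0.5944.
Update on result 2 ('spam-flagged'): P(H) ← 0.871·0.5944 / (0.871·0.5944 + 0.196·0.4056) = 0.51773/0.59723 = 0.8669.
Update on result 3 ('not-flagged'): P(H) ← 0.129·0.8669 / (0.129·0.8669 + 0.804·0.1331) = 0.11183/0.21885 = 0.5110.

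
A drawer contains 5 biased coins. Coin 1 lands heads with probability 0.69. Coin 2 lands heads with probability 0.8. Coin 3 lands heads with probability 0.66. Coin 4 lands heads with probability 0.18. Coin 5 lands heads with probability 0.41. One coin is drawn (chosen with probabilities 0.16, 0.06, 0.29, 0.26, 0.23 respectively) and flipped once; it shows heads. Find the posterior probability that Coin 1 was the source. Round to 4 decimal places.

Tabulate prior·likelihood by source: [1] prior 0.16, lik 0.69, product 0.1104; [2] prior 0.06, lik 0.8, product 0.04800; [3] prior 0.29, lik 0.66, product 0.1914; [4] prior 0.26, lik 0.18, product 0.04680; [5] prior 0.23, lik 0.41, product 0.09430.
Normalizing constant = 0.49090; the posterior for Coin 1 is its product over the sum, 0.1104/0.49090 = 0.2249.

Posterior probability ≈ 0.2249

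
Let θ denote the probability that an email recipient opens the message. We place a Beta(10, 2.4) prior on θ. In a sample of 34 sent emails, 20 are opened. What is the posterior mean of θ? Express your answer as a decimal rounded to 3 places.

Posterior mean ≈ 0.647

Observing 20 successes and 14 failures updates Beta(10, 2.4) by adding the success and failure counts to the two shape parameters: α = 10+20 = 30, β = 2.4+14 = 16.4.
E[θ | data] = 30/(30+16.4) = 0.647.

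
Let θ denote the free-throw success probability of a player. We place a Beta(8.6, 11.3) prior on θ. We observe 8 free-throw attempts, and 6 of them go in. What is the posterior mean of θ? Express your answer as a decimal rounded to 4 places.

Posterior mean ≈ 0.5233

Observing 6 successes and 2 failures updates Beta(8.6, 11.3) by adding the success and failure counts to the two shape parameters: α = 8.6+6 = 14.6, β = 11.3+2 = 13.3.
Posterior mean = α/(α+β) = 14.6/27.9 = 0.5233.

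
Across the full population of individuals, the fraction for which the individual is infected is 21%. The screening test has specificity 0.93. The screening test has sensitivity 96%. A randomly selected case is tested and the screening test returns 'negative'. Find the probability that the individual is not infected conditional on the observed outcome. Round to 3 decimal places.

P(¬H | E) ≈ 0.989

Write H for 'the individual is infected'. Prior odds H:¬H = 0.21/0.79 = 0.26582. For the 'negative' outcome, the likelihood ratio is 0.04/0.93 = 0.043011.
Posterior odds = 0.26582 × 0.043011 = 0.011433, so P(H|E) = 0.011433/(1+0.011433) = 0.011. Then P(¬H|E) = 1 − 0.011 = 0.989.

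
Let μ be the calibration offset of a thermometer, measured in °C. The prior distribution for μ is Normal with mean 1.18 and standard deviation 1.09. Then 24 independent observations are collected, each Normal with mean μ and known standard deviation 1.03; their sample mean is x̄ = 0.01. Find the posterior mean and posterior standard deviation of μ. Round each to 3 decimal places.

Posterior mean ≈ 0.052; posterior SD ≈ 0.206

With known σ, the Normal prior is conjugate. Weight on the data is w = (n/σ²)/(n/σ² + 1/τ₀²) = 22.6223/(22.6223+0.841680) = 0.96413.
Posterior mean = w·x̄ + (1−w)·μ₀ = 0.96413·0.01 + 0.035871·1.18 = 0.052. Posterior variance = 1/(22.6223+0.841680) = 0.0426185, so SD = 0.206.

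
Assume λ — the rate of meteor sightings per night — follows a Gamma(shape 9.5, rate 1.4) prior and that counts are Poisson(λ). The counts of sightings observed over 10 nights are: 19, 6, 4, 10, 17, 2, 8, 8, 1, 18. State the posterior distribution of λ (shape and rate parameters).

The Poisson likelihood adds the total count to the shape and the number of exposure periods to the rate. Here ∑xᵢ = 93 and n = 10, so shape 9.5→102.5 and rate 1.4→11.4.

Posterior: Gamma(shape=102.5, rate=11.4)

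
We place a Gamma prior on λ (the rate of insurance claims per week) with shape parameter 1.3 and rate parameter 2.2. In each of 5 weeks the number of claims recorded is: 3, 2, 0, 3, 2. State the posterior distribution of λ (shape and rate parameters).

The Poisson likelihood adds the total count to the shape and the number of exposure periods to the rate. Here ∑xᵢ = 10 and n = 5, so shape 1.3→11.3 and rate 2.2→7.2.

Posterior: Gamma(shape=11.3, rate=7.2)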